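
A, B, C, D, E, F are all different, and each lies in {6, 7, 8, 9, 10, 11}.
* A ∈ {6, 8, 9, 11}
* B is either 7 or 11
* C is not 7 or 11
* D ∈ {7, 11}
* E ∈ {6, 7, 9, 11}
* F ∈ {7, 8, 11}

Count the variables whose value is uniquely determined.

2

Among the 6 variables, 10 fits only C (and all 6 values in {6, 7, 8, 9, 10, 11} must be used), so C = 10.
B and D between them cover only {7, 11} — a naked pair. Remove those values from A, E, F.
That leaves F = 8. Strike 8 from A.
Determined: C=10, F=8. The other variables each still have more than one consistent value. That makes 2.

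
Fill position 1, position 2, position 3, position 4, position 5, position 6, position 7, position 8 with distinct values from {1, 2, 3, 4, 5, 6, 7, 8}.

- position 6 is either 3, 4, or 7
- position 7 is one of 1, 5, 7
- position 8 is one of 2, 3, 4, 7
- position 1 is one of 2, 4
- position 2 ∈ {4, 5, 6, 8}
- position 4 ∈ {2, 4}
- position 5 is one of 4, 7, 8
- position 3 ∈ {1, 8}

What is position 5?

8

The 8 variables draw from only 8 values {1, 2, 3, 4, 5, 6, 7, 8}, so each is used; only position 2 can be 6, hence position 2 = 6.
The 7 still-open variables draw from only 7 values {1, 2, 3, 4, 5, 7, 8}, so each is used; only position 7 can be 5, hence position 7 = 5.
Among the 6 still-open variables, 1 fits only position 3 (and all 6 values in {1, 2, 3, 4, 7, 8} must be used), so position 3 = 1.
Among the 5 still-open variables, 8 fits only position 5 (and all 5 values in {2, 3, 4, 7, 8} must be used), so position 5 = 8.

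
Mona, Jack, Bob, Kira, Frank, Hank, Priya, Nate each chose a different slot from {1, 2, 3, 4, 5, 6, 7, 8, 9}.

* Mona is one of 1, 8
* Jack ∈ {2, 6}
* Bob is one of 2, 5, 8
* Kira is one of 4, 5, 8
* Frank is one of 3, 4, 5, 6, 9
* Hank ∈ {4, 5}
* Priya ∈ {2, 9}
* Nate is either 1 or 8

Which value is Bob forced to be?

2

The 8 variables together cover exactly {1, 2, 3, 4, 5, 6, 8, 9} — 8 values for 8 variables — and 3 appears only in Frank's list, so Frank = 3.
The 7 still-open variables together cover exactly {1, 2, 4, 5, 6, 8, 9} — 7 values for 7 variables — and 6 appears only in Jack's list, so Jack = 6.
Among the 6 still-open variables, 9 fits only Priya (and all 6 values in {1, 2, 4, 5, 8, 9} must be used), so Priya = 9.
Among the 5 still-open variables, 2 fits only Bob (and all 5 values in {1, 2, 4, 5, 8} must be used), so Bob = 2.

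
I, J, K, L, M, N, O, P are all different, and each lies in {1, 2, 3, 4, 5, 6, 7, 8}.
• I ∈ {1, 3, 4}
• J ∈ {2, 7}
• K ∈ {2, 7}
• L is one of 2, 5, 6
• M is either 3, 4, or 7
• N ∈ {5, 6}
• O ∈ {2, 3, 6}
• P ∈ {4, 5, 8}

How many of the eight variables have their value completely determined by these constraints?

4

The 8 variables draw from only 8 values {1, 2, 3, 4, 5, 6, 7, 8}, so each is used; only I can be 1, hence I = 1.
The 7 still-open variables together cover exactly {2, 3, 4, 5, 6, 7, 8} — 7 values for 7 variables — and 8 appears only in P's list, so P = 8.
The 6 still-open variables together cover exactly {2, 3, 4, 5, 6, 7} — 6 values for 6 variables — and 4 appears only in M's list, so M = 4.
The 5 still-open variables draw from only 5 values {2, 3, 5, 6, 7}, so each is used; only O can be 3, hence O = 3.
J and K share exactly the 2 values {2, 7}; by pigeonhole those values go to them, so strike 2, 7 from L.
Determined: I=1, M=4, O=3, P=8. The other variables each still have more than one consistent value. That makes 4.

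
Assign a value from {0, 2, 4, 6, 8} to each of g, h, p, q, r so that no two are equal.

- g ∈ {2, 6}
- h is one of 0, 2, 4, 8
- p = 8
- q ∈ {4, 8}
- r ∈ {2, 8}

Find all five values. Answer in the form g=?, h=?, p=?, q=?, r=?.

g=6, h=0, p=8, q=4, r=2

p's domain is down to {8}, so p = 8. Remove 8 from h, q, r.
q must be 4 (only option left). Strike 4 from h.
r must be 2 (only option left). Eliminate 2 elsewhere: g, h.
g must be 6 (only option left).
That leaves h = 0.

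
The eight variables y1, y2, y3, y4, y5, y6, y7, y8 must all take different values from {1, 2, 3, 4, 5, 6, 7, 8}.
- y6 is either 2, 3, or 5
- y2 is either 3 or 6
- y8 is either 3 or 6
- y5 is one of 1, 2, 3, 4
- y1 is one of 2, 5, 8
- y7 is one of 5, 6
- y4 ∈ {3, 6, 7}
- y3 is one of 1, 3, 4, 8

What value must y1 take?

The 8 variables draw from only 8 values {1, 2, 3, 4, 5, 6, 7, 8}, so each is used; only y4 can be 7, hence y4 = 7.
y2 and y8 between them cover only {3, 6} — a naked pair. Remove those values from y3, y5, y6, y7.
That leaves y7 = 5. So y1, y6 can't be 5.
y6 must be 2 (only option left). Remove 2 from y1, y5.
So y1 = 8.

8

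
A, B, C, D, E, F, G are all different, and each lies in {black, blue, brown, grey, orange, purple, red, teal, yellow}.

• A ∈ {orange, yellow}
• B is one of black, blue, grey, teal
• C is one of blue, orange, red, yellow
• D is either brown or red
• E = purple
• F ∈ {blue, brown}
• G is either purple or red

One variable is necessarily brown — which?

E has just one choice, so E = purple. Strike purple from G.
G's domain is down to {red}, so G = red. Remove red from C, D.
So brown goes to D.

D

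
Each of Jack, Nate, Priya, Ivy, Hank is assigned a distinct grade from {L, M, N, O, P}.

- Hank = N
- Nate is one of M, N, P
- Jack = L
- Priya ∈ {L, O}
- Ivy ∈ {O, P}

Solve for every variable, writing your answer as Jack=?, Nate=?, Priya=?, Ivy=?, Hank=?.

Jack=L, Nate=M, Priya=O, Ivy=P, Hank=N

Jack must be L (only option left). So Priya can't be L.
That leaves Priya = O. Strike O from Ivy.
Ivy has just one choice, so Ivy = P. So Nate can't be P.
Hank's domain is down to {N}, so Hank = N. Eliminate N elsewhere: Nate.
Nate has just one choice, so Nate = M.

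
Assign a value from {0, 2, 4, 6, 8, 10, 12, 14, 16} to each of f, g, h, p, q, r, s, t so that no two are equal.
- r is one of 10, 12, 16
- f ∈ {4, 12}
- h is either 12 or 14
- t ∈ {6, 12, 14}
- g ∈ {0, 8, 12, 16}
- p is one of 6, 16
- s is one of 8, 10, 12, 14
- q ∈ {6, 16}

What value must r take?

10

The 8 variables together cover exactly {0, 4, 6, 8, 10, 12, 14, 16} — 8 values for 8 variables — and 0 appears only in g's list, so g = 0.
The 7 still-open variables together cover exactly {4, 6, 8, 10, 12, 14, 16} — 7 values for 7 variables — and 4 appears only in f's list, so f = 4.
The 6 still-open variables draw from only 6 values {6, 8, 10, 12, 14, 16}, so each is used; only s can be 8, hence s = 8.
The 5 still-open variables draw from only 5 values {6, 10, 12, 14, 16}, so each is used; only r can be 10, hence r = 10.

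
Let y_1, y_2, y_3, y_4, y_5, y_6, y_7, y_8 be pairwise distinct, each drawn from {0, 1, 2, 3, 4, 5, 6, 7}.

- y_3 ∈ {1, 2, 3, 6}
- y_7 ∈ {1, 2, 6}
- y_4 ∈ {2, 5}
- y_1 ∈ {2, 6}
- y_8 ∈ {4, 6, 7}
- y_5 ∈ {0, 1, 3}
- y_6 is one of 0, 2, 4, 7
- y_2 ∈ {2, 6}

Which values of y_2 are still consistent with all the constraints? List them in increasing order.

Among the 8 variables, 5 fits only y_4 (and all 8 values in {0, 1, 2, 3, 4, 5, 6, 7} must be used), so y_4 = 5.
The 2 variables y_1 and y_2 are confined to {2, 6}, which locks those values in; drop them from y_3, y_6, y_7, y_8.
y_7 must be 1 (only option left). Strike 1 from y_3, y_5.
y_3 has just one choice, so y_3 = 3. Strike 3 from y_5.
That leaves y_5 = 0. Remove 0 from y_6.
No further eliminations apply; y_2 can still be any of 2, 6.

2, 6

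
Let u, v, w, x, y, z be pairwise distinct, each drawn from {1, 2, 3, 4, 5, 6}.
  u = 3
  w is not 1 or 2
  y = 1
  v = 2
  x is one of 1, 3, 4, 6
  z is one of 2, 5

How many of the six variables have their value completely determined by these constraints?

u must be 3 (only option left). Remove 3 from w, x.
v must be 2 (only option left). Remove 2 from z.
y must be 1 (only option left). Eliminate 1 elsewhere: x.
z has just one choice, so z = 5. Strike 5 from w.
Determined: u=3, v=2, y=1, z=5. The other variables each still have more than one consistent value. That makes 4.

4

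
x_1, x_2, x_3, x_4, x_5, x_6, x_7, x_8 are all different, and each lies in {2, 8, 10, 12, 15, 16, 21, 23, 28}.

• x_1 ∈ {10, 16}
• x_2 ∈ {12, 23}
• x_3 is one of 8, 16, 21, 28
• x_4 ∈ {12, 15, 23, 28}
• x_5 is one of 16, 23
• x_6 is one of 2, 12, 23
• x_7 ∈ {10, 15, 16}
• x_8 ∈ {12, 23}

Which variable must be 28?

x_4

x_2 and x_8 share exactly the 2 values {12, 23}; by pigeonhole those values go to them, so strike 12, 23 from x_4, x_5, x_6.
x_5 has just one choice, so x_5 = 16. Remove 16 from x_1, x_3, x_7.
x_6 must be 2 (only option left).
x_1's domain is down to {10}, so x_1 = 10. Eliminate 10 elsewhere: x_7.
That leaves x_7 = 15. Strike 15 from x_4.
So 28 goes to x_4.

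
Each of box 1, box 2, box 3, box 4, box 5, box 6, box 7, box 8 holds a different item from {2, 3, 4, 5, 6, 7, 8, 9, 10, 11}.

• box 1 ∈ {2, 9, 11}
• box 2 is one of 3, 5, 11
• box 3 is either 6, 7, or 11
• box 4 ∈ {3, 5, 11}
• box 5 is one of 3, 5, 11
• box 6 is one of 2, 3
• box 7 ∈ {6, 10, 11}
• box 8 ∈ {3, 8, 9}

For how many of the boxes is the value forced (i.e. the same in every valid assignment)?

box 2, box 4, box 5 between them cover only {3, 5, 11} — a naked triple. Remove those values from box 1, box 3, box 6, box 7, box 8.
box 6 must be 2 (only option left). Eliminate 2 elsewhere: box 1.
That leaves box 1 = 9. Remove 9 from box 8.
box 8 must be 8 (only option left).
Determined: box 1=9, box 6=2, box 8=8. The other boxes each still have more than one consistent value. That makes 3.

3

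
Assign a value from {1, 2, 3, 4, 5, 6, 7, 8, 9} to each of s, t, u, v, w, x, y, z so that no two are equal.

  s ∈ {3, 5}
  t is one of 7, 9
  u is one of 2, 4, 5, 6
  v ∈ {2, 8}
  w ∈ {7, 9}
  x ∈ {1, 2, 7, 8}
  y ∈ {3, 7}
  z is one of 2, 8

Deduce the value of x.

t and w between them cover only {7, 9} — a naked pair. Remove those values from x, y.
y's domain is down to {3}, so y = 3. Remove 3 from s.
s's domain is down to {5}, so s = 5. Remove 5 from u.
v and z share exactly the 2 values {2, 8}; by pigeonhole those values go to them, so strike 2, 8 from u, x.
So x = 1.

1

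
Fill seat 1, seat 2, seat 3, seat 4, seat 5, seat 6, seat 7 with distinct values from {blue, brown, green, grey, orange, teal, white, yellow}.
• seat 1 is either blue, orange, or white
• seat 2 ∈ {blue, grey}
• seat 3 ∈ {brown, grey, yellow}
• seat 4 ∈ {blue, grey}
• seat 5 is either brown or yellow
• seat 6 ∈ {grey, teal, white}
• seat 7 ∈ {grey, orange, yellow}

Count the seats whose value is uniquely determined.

3

Among the 7 variables, teal fits only seat 6 (and all 7 values in {blue, brown, grey, orange, teal, white, yellow} must be used), so seat 6 = teal.
The 6 still-open variables draw from only 6 values {blue, brown, grey, orange, white, yellow}, so each is used; only seat 1 can be white, hence seat 1 = white.
The 5 still-open variables draw from only 5 values {blue, brown, grey, orange, yellow}, so each is used; only seat 7 can be orange, hence seat 7 = orange.
seat 2 and seat 4 between them cover only {blue, grey} — a naked pair. Remove those values from seat 3.
Determined: seat 1=white, seat 6=teal, seat 7=orange. The other seats each still have more than one consistent value. That makes 3.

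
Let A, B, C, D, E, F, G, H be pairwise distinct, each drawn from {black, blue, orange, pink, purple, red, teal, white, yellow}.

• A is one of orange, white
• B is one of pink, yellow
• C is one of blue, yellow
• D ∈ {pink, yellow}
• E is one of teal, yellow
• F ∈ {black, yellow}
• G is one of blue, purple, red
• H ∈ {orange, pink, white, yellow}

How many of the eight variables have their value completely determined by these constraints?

3

The 2 variables B and D are confined to {pink, yellow}, which locks those values in; drop them from C, E, F, H.
C has just one choice, so C = blue. Eliminate blue elsewhere: G.
E has just one choice, so E = teal.
That leaves F = black.
Determined: C=blue, E=teal, F=black. The other variables each still have more than one consistent value. That makes 3.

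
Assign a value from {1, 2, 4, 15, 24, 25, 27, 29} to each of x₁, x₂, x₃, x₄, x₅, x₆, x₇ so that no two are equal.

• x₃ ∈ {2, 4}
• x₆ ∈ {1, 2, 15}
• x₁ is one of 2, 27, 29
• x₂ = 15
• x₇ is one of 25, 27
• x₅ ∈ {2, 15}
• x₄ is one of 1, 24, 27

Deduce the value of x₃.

4

x₂ must be 15 (only option left). So x₅, x₆ can't be 15.
x₅ must be 2 (only option left). Eliminate 2 elsewhere: x₁, x₃, x₆.
So x₃ = 4.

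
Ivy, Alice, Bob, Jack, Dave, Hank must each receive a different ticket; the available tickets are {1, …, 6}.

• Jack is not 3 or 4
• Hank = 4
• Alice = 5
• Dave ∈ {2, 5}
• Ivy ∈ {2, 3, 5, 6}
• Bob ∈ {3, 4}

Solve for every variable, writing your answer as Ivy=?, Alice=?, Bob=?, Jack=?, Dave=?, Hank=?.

Ivy=6, Alice=5, Bob=3, Jack=1, Dave=2, Hank=4

Alice must be 5 (only option left). So Ivy, Jack, Dave can't be 5.
Dave has just one choice, so Dave = 2. So Ivy, Jack can't be 2.
Hank's domain is down to {4}, so Hank = 4. Remove 4 from Bob.
Bob has just one choice, so Bob = 3. Strike 3 from Ivy.
Ivy's domain is down to {6}, so Ivy = 6. Strike 6 from Jack.
Jack's domain is down to {1}, so Jack = 1.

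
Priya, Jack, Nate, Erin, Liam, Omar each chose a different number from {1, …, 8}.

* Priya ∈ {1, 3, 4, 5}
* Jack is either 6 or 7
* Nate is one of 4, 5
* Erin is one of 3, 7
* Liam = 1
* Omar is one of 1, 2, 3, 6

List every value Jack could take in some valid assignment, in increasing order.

6, 7

Liam must be 1 (only option left). So Priya, Omar can't be 1.
No further eliminations apply; Jack can still be any of 6, 7.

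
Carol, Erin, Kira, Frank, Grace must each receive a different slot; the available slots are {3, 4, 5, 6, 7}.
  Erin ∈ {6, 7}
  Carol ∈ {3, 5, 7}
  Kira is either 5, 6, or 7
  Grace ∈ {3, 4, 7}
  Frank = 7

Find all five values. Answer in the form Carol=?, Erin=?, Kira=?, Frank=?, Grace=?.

Carol=3, Erin=6, Kira=5, Frank=7, Grace=4

Frank must be 7 (only option left). Remove 7 from Carol, Erin, Kira, Grace.
Erin's domain is down to {6}, so Erin = 6. Strike 6 from Kira.
Kira must be 5 (only option left). Strike 5 from Carol.
Carol must be 3 (only option left). Remove 3 from Grace.
Grace must be 4 (only option left).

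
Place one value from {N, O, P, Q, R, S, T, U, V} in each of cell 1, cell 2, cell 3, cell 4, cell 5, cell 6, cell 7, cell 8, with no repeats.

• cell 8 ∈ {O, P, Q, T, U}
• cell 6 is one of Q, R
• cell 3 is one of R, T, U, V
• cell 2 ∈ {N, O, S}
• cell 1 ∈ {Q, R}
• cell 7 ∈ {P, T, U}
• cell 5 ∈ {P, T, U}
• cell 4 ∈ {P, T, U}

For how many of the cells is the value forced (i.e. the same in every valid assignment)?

cell 1 and cell 6 share exactly the 2 values {Q, R}; by pigeonhole those values go to them, so strike Q, R from cell 3, cell 8.
cell 4, cell 5, cell 7 share exactly the 3 values {P, T, U}; by pigeonhole those values go to them, so strike P, T, U from cell 3, cell 8.
That leaves cell 3 = V.
cell 8 must be O (only option left). Remove O from cell 2.
Determined: cell 3=V, cell 8=O. The other cells each still have more than one consistent value. That makes 2.

2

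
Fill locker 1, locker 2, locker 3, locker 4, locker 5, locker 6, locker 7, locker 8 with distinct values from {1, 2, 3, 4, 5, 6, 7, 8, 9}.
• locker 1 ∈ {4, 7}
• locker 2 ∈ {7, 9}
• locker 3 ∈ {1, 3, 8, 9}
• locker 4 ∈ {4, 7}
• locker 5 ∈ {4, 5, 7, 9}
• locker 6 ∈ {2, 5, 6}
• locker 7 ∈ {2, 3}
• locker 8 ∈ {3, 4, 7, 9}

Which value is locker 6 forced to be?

6

The 2 variables locker 1 and locker 4 are confined to {4, 7}, which locks those values in; drop them from locker 2, locker 5, locker 8.
locker 2 has just one choice, so locker 2 = 9. So locker 3, locker 5, locker 8 can't be 9.
locker 5's domain is down to {5}, so locker 5 = 5. Remove 5 from locker 6.
That leaves locker 8 = 3. So locker 3, locker 7 can't be 3.
locker 7's domain is down to {2}, so locker 7 = 2. Remove 2 from locker 6.
So locker 6 = 6.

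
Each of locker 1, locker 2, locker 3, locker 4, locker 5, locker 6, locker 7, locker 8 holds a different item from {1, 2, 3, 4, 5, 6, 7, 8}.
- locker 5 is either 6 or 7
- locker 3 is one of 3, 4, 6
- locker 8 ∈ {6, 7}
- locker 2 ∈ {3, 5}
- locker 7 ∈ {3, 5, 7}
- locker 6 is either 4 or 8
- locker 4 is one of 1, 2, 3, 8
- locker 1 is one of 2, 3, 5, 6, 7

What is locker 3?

Among the 8 variables, 1 fits only locker 4 (and all 8 values in {1, 2, 3, 4, 5, 6, 7, 8} must be used), so locker 4 = 1.
The 7 still-open variables draw from only 7 values {2, 3, 4, 5, 6, 7, 8}, so each is used; only locker 1 can be 2, hence locker 1 = 2.
Among the 6 still-open variables, 8 fits only locker 6 (and all 6 values in {3, 4, 5, 6, 7, 8} must be used), so locker 6 = 8.
The 5 still-open variables draw from only 5 values {3, 4, 5, 6, 7}, so each is used; only locker 3 can be 4, hence locker 3 = 4.

4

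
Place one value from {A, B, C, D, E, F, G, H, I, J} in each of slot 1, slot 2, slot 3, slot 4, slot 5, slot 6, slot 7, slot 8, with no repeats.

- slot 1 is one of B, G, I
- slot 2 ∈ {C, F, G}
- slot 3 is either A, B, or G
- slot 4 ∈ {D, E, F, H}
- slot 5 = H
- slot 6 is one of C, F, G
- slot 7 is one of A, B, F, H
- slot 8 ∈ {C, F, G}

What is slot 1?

slot 5 must be H (only option left). Strike H from slot 4, slot 7.
slot 2, slot 6, slot 8 between them cover only {C, F, G} — a naked triple. Remove those values from slot 1, slot 3, slot 4, slot 7.
slot 3 and slot 7 between them cover only {A, B} — a naked pair. Remove those values from slot 1.
So slot 1 = I.

I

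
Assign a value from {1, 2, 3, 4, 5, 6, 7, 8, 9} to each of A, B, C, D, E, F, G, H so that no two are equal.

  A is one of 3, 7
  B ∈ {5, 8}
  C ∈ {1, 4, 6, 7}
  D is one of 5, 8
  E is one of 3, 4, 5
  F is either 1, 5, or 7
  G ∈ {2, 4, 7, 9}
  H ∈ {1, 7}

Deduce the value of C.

The 2 variables B and D are confined to {5, 8}, which locks those values in; drop them from E, F.
The 2 variables F and H are confined to {1, 7}, which locks those values in; drop them from A, C, G.
That leaves A = 3. So E can't be 3.
That leaves E = 4. Remove 4 from C, G.
So C = 6.

6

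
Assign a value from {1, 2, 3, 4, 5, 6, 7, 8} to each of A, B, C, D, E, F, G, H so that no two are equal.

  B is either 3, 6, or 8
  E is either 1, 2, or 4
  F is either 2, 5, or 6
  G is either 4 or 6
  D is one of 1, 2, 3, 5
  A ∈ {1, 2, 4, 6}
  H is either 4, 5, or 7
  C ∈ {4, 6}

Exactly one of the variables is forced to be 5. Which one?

F

The 8 variables draw from only 8 values {1, 2, 3, 4, 5, 6, 7, 8}, so each is used; only H can be 7, hence H = 7.
The 7 still-open variables together cover exactly {1, 2, 3, 4, 5, 6, 8} — 7 values for 7 variables — and 8 appears only in B's list, so B = 8.
Among the 6 still-open variables, 3 fits only D (and all 6 values in {1, 2, 3, 4, 5, 6} must be used), so D = 3.
The 5 still-open variables together cover exactly {1, 2, 4, 5, 6} — 5 values for 5 variables — and 5 appears only in F's list, so F = 5.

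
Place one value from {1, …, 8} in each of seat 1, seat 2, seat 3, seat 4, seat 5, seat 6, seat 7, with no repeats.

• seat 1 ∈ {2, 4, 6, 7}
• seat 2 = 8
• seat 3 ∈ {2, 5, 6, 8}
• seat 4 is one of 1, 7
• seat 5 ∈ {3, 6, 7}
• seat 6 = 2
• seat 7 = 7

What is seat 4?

seat 2 must be 8 (only option left). So seat 3 can't be 8.
seat 6 has just one choice, so seat 6 = 2. Strike 2 from seat 1, seat 3.
seat 7's domain is down to {7}, so seat 7 = 7. Remove 7 from seat 1, seat 4, seat 5.
So seat 4 = 1.

1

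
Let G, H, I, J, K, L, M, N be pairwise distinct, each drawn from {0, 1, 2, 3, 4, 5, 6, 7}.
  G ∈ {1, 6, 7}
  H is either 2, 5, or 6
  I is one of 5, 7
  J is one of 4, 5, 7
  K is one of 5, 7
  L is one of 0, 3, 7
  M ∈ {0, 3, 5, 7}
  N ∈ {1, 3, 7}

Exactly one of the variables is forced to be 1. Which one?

N

The 8 variables draw from only 8 values {0, 1, 2, 3, 4, 5, 6, 7}, so each is used; only H can be 2, hence H = 2.
The 7 still-open variables draw from only 7 values {0, 1, 3, 4, 5, 6, 7}, so each is used; only J can be 4, hence J = 4.
Among the 6 still-open variables, 6 fits only G (and all 6 values in {0, 1, 3, 5, 6, 7} must be used), so G = 6.
The 5 still-open variables draw from only 5 values {0, 1, 3, 5, 7}, so each is used; only N can be 1, hence N = 1.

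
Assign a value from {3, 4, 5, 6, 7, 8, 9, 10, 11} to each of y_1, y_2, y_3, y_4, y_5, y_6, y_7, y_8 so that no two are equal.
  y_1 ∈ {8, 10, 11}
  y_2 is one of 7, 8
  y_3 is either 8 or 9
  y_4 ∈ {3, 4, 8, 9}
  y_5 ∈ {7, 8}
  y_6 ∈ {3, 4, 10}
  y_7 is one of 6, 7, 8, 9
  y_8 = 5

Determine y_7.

y_8 must be 5 (only option left).
The 2 variables y_2 and y_5 are confined to {7, 8}, which locks those values in; drop them from y_1, y_3, y_4, y_7.
y_3 must be 9 (only option left). Strike 9 from y_4, y_7.
So y_7 = 6.

6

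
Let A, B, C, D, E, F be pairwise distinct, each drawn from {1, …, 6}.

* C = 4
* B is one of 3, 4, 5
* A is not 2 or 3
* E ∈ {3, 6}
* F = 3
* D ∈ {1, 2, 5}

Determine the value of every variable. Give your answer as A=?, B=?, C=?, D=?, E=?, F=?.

A=1, B=5, C=4, D=2, E=6, F=3

C has just one choice, so C = 4. Strike 4 from A, B.
F's domain is down to {3}, so F = 3. Strike 3 from B, E.
That leaves B = 5. So A, D can't be 5.
E must be 6 (only option left). Eliminate 6 elsewhere: A.
A must be 1 (only option left). Strike 1 from D.
That leaves D = 2.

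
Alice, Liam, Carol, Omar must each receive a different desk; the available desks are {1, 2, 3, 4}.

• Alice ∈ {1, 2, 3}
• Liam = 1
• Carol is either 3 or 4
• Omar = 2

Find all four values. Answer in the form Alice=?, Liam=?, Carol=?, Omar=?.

Alice=3, Liam=1, Carol=4, Omar=2

Liam must be 1 (only option left). Remove 1 from Alice.
That leaves Omar = 2. Remove 2 from Alice.
Alice has just one choice, so Alice = 3. Strike 3 from Carol.
That leaves Carol = 4.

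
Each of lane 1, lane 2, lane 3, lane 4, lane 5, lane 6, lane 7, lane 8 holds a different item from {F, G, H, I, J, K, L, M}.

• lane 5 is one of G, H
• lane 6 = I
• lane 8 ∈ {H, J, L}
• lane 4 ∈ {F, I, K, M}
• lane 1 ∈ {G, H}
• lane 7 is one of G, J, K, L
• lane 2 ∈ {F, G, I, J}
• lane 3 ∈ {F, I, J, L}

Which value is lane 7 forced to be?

K

lane 6's domain is down to {I}, so lane 6 = I. Strike I from lane 2, lane 3, lane 4.
The 7 still-open variables together cover exactly {F, G, H, J, K, L, M} — 7 values for 7 variables — and M appears only in lane 4's list, so lane 4 = M.
The 6 still-open variables draw from only 6 values {F, G, H, J, K, L}, so each is used; only lane 7 can be K, hence lane 7 = K.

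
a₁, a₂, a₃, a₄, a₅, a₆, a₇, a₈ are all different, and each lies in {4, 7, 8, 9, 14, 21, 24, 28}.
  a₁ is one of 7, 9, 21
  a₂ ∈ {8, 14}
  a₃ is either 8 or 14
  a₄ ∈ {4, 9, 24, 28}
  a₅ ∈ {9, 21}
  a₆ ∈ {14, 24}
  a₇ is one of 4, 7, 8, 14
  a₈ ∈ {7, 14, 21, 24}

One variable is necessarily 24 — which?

a₆

Among the 8 variables, 28 fits only a₄ (and all 8 values in {4, 7, 8, 9, 14, 21, 24, 28} must be used), so a₄ = 28.
The 7 still-open variables together cover exactly {4, 7, 8, 9, 14, 21, 24} — 7 values for 7 variables — and 4 appears only in a₇'s list, so a₇ = 4.
The 2 variables a₂ and a₃ are confined to {8, 14}, which locks those values in; drop them from a₆, a₈.
So 24 goes to a₆.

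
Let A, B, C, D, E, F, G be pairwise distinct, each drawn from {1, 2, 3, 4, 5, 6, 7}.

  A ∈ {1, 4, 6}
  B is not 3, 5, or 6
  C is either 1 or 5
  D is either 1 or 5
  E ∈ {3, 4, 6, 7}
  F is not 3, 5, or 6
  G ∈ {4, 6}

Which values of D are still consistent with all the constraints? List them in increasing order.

1, 5

Among the 7 variables, 3 fits only E (and all 7 values in {1, 2, 3, 4, 5, 6, 7} must be used), so E = 3.
C and D share exactly the 2 values {1, 5}; by pigeonhole those values go to them, so strike 1, 5 from A, B, F.
A and G share exactly the 2 values {4, 6}; by pigeonhole those values go to them, so strike 4, 6 from B, F.
No further eliminations apply; D can still be any of 1, 5.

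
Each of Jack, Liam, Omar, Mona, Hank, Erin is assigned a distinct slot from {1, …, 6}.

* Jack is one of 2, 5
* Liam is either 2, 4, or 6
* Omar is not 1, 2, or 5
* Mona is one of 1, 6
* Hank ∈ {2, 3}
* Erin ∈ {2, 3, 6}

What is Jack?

Among the 6 variables, 1 fits only Mona (and all 6 values in {1, 2, 3, 4, 5, 6} must be used), so Mona = 1.
Among the 5 still-open variables, 5 fits only Jack (and all 5 values in {2, 3, 4, 5, 6} must be used), so Jack = 5.

5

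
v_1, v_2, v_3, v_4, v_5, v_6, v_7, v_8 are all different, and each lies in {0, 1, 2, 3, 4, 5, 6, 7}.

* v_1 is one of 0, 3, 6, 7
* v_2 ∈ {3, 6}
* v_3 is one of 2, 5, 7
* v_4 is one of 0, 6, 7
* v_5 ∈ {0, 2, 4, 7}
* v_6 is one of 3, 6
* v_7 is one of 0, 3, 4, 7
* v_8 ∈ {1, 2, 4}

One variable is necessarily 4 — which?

v_7

The 8 variables draw from only 8 values {0, 1, 2, 3, 4, 5, 6, 7}, so each is used; only v_8 can be 1, hence v_8 = 1.
The 7 still-open variables draw from only 7 values {0, 2, 3, 4, 5, 6, 7}, so each is used; only v_3 can be 5, hence v_3 = 5.
The 6 still-open variables draw from only 6 values {0, 2, 3, 4, 6, 7}, so each is used; only v_5 can be 2, hence v_5 = 2.
Among the 5 still-open variables, 4 fits only v_7 (and all 5 values in {0, 3, 4, 6, 7} must be used), so v_7 = 4.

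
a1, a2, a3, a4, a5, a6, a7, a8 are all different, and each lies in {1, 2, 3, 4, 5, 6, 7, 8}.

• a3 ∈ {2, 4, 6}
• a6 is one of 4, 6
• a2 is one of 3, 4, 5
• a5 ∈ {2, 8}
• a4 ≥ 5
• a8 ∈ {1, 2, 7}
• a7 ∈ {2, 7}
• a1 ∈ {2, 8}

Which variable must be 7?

The 8 variables together cover exactly {1, 2, 3, 4, 5, 6, 7, 8} — 8 values for 8 variables — and 1 appears only in a8's list, so a8 = 1.
The 7 still-open variables together cover exactly {2, 3, 4, 5, 6, 7, 8} — 7 values for 7 variables — and 3 appears only in a2's list, so a2 = 3.
Among the 6 still-open variables, 5 fits only a4 (and all 6 values in {2, 4, 5, 6, 7, 8} must be used), so a4 = 5.
The 5 still-open variables draw from only 5 values {2, 4, 6, 7, 8}, so each is used; only a7 can be 7, hence a7 = 7.

a7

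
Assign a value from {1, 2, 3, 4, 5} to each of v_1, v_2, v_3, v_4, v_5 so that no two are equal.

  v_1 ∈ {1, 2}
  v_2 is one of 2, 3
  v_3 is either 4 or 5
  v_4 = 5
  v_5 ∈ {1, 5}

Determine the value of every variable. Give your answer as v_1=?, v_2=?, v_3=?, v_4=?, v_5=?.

v_1=2, v_2=3, v_3=4, v_4=5, v_5=1

v_4's domain is down to {5}, so v_4 = 5. Remove 5 from v_3, v_5.
v_5's domain is down to {1}, so v_5 = 1. Eliminate 1 elsewhere: v_1.
v_1 must be 2 (only option left). Eliminate 2 elsewhere: v_2.
v_2 must be 3 (only option left).
v_3 must be 4 (only option left).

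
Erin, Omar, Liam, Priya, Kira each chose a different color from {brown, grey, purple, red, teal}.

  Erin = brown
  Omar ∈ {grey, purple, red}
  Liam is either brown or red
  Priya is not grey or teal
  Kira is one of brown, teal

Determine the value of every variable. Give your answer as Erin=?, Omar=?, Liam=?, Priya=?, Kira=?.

Erin's domain is down to {brown}, so Erin = brown. Eliminate brown elsewhere: Liam, Priya, Kira.
Liam has just one choice, so Liam = red. Remove red from Omar, Priya.
That leaves Priya = purple. So Omar can't be purple.
Kira must be teal (only option left).
Omar has just one choice, so Omar = grey.

Erin=brown, Omar=grey, Liam=red, Priya=purple, Kira=teal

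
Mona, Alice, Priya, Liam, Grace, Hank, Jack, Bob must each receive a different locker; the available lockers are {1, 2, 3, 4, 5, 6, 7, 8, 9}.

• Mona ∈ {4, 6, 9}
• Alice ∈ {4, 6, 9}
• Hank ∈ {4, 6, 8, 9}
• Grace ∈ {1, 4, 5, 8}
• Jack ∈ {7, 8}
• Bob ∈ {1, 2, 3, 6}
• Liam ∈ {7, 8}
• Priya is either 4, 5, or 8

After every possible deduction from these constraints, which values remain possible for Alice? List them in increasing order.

4, 6, 9

Liam and Jack between them cover only {7, 8} — a naked pair. Remove those values from Priya, Grace, Hank.
Mona, Alice, Hank between them cover only {4, 6, 9} — a naked triple. Remove those values from Priya, Grace, Bob.
That leaves Priya = 5. So Grace can't be 5.
That leaves Grace = 1. Eliminate 1 elsewhere: Bob.
No further eliminations apply; Alice can still be any of 4, 6, 9.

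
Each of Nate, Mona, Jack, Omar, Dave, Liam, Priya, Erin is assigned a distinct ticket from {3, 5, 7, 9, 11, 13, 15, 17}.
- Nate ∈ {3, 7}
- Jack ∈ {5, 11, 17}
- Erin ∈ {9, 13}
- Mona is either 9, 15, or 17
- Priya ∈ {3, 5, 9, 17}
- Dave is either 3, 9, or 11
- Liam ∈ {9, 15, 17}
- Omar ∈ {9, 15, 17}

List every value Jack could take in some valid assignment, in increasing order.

5, 11

The 8 variables together cover exactly {3, 5, 7, 9, 11, 13, 15, 17} — 8 values for 8 variables — and 7 appears only in Nate's list, so Nate = 7.
The 7 still-open variables together cover exactly {3, 5, 9, 11, 13, 15, 17} — 7 values for 7 variables — and 13 appears only in Erin's list, so Erin = 13.
Mona, Omar, Liam share exactly the 3 values {9, 15, 17}; by pigeonhole those values go to them, so strike 9, 15, 17 from Jack, Dave, Priya.
No further eliminations apply; Jack can still be any of 5, 11.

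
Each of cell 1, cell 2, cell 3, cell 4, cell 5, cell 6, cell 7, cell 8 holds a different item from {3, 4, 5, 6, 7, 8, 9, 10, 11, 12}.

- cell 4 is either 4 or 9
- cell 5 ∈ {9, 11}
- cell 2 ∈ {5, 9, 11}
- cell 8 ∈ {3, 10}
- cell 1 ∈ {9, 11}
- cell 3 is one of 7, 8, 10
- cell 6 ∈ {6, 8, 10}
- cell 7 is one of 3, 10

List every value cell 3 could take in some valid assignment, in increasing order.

7, 8

The 2 variables cell 1 and cell 5 are confined to {9, 11}, which locks those values in; drop them from cell 2, cell 4.
cell 2's domain is down to {5}, so cell 2 = 5.
cell 4's domain is down to {4}, so cell 4 = 4.
The 2 variables cell 7 and cell 8 are confined to {3, 10}, which locks those values in; drop them from cell 3, cell 6.
No further eliminations apply; cell 3 can still be any of 7, 8.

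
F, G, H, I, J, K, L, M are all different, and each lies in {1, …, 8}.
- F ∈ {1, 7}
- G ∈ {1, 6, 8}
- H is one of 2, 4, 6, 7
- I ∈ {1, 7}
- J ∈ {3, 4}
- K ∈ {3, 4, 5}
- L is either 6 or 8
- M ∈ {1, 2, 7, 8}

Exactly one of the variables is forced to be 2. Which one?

M

The 8 variables together cover exactly {1, 2, 3, 4, 5, 6, 7, 8} — 8 values for 8 variables — and 5 appears only in K's list, so K = 5.
The 7 still-open variables draw from only 7 values {1, 2, 3, 4, 6, 7, 8}, so each is used; only J can be 3, hence J = 3.
Among the 6 still-open variables, 4 fits only H (and all 6 values in {1, 2, 4, 6, 7, 8} must be used), so H = 4.
Among the 5 still-open variables, 2 fits only M (and all 5 values in {1, 2, 6, 7, 8} must be used), so M = 2.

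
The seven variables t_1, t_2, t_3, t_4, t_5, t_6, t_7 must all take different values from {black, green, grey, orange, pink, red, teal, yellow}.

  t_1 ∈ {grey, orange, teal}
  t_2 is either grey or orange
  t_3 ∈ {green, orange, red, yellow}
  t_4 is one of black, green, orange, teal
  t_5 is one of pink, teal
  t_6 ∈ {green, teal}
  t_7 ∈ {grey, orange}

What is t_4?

black

t_2 and t_7 share exactly the 2 values {grey, orange}; by pigeonhole those values go to them, so strike grey, orange from t_1, t_3, t_4.
t_1 has just one choice, so t_1 = teal. Eliminate teal elsewhere: t_4, t_5, t_6.
t_5's domain is down to {pink}, so t_5 = pink.
That leaves t_6 = green. Remove green from t_3, t_4.
So t_4 = black.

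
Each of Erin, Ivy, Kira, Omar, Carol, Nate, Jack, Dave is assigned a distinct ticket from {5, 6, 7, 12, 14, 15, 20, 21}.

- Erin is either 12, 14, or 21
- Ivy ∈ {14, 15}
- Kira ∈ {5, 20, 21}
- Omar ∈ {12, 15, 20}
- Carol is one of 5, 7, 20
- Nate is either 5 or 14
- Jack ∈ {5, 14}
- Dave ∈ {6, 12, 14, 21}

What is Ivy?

15

The 8 variables together cover exactly {5, 6, 7, 12, 14, 15, 20, 21} — 8 values for 8 variables — and 6 appears only in Dave's list, so Dave = 6.
The 7 still-open variables draw from only 7 values {5, 7, 12, 14, 15, 20, 21}, so each is used; only Carol can be 7, hence Carol = 7.
Nate and Jack share exactly the 2 values {5, 14}; by pigeonhole those values go to them, so strike 5, 14 from Erin, Ivy, Kira.
So Ivy = 15.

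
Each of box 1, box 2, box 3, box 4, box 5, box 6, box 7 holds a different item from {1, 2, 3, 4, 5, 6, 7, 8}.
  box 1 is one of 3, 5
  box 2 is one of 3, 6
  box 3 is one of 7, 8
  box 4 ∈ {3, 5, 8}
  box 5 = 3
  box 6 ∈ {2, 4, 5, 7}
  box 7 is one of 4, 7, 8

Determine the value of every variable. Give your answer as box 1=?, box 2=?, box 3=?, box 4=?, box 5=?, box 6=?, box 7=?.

box 1=5, box 2=6, box 3=7, box 4=8, box 5=3, box 6=2, box 7=4

box 5 has just one choice, so box 5 = 3. Eliminate 3 elsewhere: box 1, box 2, box 4.
That leaves box 1 = 5. So box 4, box 6 can't be 5.
That leaves box 2 = 6.
That leaves box 4 = 8. Eliminate 8 elsewhere: box 3, box 7.
That leaves box 3 = 7. Eliminate 7 elsewhere: box 6, box 7.
box 7 has just one choice, so box 7 = 4. Eliminate 4 elsewhere: box 6.
box 6 has just one choice, so box 6 = 2.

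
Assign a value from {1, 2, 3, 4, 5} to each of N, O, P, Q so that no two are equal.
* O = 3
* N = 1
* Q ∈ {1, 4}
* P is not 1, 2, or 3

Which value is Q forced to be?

4

N has just one choice, so N = 1. Eliminate 1 elsewhere: Q.
So Q = 4.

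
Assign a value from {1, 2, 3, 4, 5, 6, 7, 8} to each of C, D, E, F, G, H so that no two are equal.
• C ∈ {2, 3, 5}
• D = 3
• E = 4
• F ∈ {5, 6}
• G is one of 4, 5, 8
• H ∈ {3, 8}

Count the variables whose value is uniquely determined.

D's domain is down to {3}, so D = 3. Strike 3 from C, H.
E must be 4 (only option left). Eliminate 4 elsewhere: G.
H has just one choice, so H = 8. Eliminate 8 elsewhere: G.
G has just one choice, so G = 5. Strike 5 from C, F.
C must be 2 (only option left).
That leaves F = 6.
Every variable is fixed: C=2, D=3, E=4, F=6, G=5, H=8. That makes 6.

6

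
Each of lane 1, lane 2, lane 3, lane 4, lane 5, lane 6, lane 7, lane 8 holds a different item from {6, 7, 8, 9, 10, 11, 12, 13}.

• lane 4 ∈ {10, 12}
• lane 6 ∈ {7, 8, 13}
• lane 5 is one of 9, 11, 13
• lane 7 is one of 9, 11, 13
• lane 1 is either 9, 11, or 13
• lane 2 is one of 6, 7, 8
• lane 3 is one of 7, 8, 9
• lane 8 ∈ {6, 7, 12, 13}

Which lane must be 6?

The 8 variables together cover exactly {6, 7, 8, 9, 10, 11, 12, 13} — 8 values for 8 variables — and 10 appears only in lane 4's list, so lane 4 = 10.
The 7 still-open variables together cover exactly {6, 7, 8, 9, 11, 12, 13} — 7 values for 7 variables — and 12 appears only in lane 8's list, so lane 8 = 12.
The 6 still-open variables draw from only 6 values {6, 7, 8, 9, 11, 13}, so each is used; only lane 2 can be 6, hence lane 2 = 6.

lane 2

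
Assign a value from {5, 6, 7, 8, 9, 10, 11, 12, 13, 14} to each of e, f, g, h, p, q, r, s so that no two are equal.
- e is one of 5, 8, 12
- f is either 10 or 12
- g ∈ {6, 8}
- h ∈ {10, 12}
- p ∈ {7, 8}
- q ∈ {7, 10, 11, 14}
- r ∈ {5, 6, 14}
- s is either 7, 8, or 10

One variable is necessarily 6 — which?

g

Among the 8 variables, 11 fits only q (and all 8 values in {5, 6, 7, 8, 10, 11, 12, 14} must be used), so q = 11.
The 7 still-open variables together cover exactly {5, 6, 7, 8, 10, 12, 14} — 7 values for 7 variables — and 14 appears only in r's list, so r = 14.
Among the 6 still-open variables, 5 fits only e (and all 6 values in {5, 6, 7, 8, 10, 12} must be used), so e = 5.
The 5 still-open variables draw from only 5 values {6, 7, 8, 10, 12}, so each is used; only g can be 6, hence g = 6.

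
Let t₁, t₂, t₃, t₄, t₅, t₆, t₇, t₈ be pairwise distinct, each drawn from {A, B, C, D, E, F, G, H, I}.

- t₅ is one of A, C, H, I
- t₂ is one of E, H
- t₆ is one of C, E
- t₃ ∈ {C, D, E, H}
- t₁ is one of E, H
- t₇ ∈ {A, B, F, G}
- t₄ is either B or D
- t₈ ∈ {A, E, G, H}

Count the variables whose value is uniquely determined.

t₁ and t₂ share exactly the 2 values {E, H}; by pigeonhole those values go to them, so strike E, H from t₃, t₅, t₆, t₈.
That leaves t₆ = C. Eliminate C elsewhere: t₃, t₅.
t₃'s domain is down to {D}, so t₃ = D. Eliminate D elsewhere: t₄.
t₄ must be B (only option left). Eliminate B elsewhere: t₇.
Determined: t₃=D, t₄=B, t₆=C. The other variables each still have more than one consistent value. That makes 3.

3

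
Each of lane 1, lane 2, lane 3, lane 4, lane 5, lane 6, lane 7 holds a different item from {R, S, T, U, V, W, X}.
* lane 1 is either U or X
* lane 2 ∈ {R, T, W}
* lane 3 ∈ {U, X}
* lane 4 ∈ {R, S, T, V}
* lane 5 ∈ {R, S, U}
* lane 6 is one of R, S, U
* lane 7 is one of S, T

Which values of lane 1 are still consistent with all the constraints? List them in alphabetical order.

U, X

Among the 7 variables, V fits only lane 4 (and all 7 values in {R, S, T, U, V, W, X} must be used), so lane 4 = V.
The 6 still-open variables draw from only 6 values {R, S, T, U, W, X}, so each is used; only lane 2 can be W, hence lane 2 = W.
The 5 still-open variables draw from only 5 values {R, S, T, U, X}, so each is used; only lane 7 can be T, hence lane 7 = T.
The 2 variables lane 1 and lane 3 are confined to {U, X}, which locks those values in; drop them from lane 5, lane 6.
No further eliminations apply; lane 1 can still be any of U, X.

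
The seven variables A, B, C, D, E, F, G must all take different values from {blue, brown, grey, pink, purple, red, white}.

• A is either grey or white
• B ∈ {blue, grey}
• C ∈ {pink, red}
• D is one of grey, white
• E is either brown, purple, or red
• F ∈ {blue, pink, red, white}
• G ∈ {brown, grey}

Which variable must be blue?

Among the 7 variables, purple fits only E (and all 7 values in {blue, brown, grey, pink, purple, red, white} must be used), so E = purple.
The 6 still-open variables draw from only 6 values {blue, brown, grey, pink, red, white}, so each is used; only G can be brown, hence G = brown.
A and D share exactly the 2 values {grey, white}; by pigeonhole those values go to them, so strike grey, white from B, F.
So blue goes to B.

B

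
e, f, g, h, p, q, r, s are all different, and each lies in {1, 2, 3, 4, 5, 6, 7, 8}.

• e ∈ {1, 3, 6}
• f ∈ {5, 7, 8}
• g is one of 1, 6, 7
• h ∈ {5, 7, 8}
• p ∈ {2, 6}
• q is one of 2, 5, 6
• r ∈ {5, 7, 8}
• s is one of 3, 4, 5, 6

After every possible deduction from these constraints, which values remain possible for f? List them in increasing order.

5, 7, 8

Among the 8 variables, 4 fits only s (and all 8 values in {1, 2, 3, 4, 5, 6, 7, 8} must be used), so s = 4.
Among the 7 still-open variables, 3 fits only e (and all 7 values in {1, 2, 3, 5, 6, 7, 8} must be used), so e = 3.
Among the 6 still-open variables, 1 fits only g (and all 6 values in {1, 2, 5, 6, 7, 8} must be used), so g = 1.
f, h, r between them cover only {5, 7, 8} — a naked triple. Remove those values from q.
No further eliminations apply; f can still be any of 5, 7, 8.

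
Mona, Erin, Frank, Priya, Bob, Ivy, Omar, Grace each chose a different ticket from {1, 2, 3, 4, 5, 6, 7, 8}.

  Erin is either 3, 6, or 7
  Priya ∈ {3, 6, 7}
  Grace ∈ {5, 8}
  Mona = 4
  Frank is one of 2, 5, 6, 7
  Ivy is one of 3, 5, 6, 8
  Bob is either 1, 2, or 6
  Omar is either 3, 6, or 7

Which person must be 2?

Mona's domain is down to {4}, so Mona = 4.
The 7 still-open variables draw from only 7 values {1, 2, 3, 5, 6, 7, 8}, so each is used; only Bob can be 1, hence Bob = 1.
Among the 6 still-open variables, 2 fits only Frank (and all 6 values in {2, 3, 5, 6, 7, 8} must be used), so Frank = 2.

Frank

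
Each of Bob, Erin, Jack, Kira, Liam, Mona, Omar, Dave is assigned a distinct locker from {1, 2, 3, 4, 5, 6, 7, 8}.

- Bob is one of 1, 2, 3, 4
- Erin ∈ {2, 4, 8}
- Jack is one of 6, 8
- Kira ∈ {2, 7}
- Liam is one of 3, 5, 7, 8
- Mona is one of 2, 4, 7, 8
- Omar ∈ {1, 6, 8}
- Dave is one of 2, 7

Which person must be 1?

Omar

The 8 variables draw from only 8 values {1, 2, 3, 4, 5, 6, 7, 8}, so each is used; only Liam can be 5, hence Liam = 5.
The 7 still-open variables draw from only 7 values {1, 2, 3, 4, 6, 7, 8}, so each is used; only Bob can be 3, hence Bob = 3.
The 6 still-open variables together cover exactly {1, 2, 4, 6, 7, 8} — 6 values for 6 variables — and 1 appears only in Omar's list, so Omar = 1.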